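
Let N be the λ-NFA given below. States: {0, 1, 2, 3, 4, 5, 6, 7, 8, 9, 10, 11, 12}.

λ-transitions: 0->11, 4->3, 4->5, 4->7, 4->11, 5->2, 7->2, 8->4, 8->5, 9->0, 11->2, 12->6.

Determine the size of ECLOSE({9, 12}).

6

Start with {9, 12}.
From 9 via λ: add 0.
From 12 via λ: add 6.
From 0 via λ: add 11.
From 11 via λ: add 2.
λ-closure = {0, 2, 6, 9, 11, 12}, which has 6 states.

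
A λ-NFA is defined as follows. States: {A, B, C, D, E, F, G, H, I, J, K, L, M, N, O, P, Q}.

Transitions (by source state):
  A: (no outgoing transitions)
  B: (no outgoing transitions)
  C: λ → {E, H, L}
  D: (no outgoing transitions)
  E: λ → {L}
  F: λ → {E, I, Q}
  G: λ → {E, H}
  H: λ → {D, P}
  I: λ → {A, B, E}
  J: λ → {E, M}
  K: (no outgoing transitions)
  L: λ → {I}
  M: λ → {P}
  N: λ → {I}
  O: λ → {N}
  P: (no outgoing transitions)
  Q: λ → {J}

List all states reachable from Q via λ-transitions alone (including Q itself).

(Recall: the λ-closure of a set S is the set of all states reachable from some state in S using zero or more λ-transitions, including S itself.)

{A, B, E, I, J, L, M, P, Q}

Start with {Q}.
From Q via λ: add J.
From J via λ: add E, M.
From E via λ: add L.
From M via λ: add P.
From L via λ: add I.
From I via λ: add A, B.
No new states can be added; the closed set is {A, B, E, I, J, L, M, P, Q}.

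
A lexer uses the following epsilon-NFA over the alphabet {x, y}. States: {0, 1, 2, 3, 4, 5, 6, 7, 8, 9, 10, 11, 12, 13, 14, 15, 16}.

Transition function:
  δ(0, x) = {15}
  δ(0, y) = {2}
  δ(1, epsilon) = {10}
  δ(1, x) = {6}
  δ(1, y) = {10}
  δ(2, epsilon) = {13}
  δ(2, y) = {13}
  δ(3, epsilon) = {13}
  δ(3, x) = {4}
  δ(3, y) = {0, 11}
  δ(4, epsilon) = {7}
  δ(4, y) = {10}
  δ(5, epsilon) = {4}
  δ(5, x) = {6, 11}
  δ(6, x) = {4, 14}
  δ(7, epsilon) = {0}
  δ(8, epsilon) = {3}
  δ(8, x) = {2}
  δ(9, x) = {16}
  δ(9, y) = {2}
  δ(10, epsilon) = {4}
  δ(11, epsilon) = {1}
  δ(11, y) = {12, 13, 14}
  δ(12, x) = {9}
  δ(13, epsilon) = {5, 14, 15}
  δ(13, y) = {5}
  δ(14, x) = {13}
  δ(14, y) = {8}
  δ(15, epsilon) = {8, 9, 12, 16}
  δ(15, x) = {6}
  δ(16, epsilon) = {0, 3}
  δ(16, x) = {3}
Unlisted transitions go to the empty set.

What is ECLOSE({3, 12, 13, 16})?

Start with {3, 12, 13, 16}.
From 13 via epsilon: add 5, 14, 15.
From 16 via epsilon: add 0.
From 5 via epsilon: add 4.
From 15 via epsilon: add 8, 9.
From 4 via epsilon: add 7.
No new states can be added; the closed set is {0, 3, 4, 5, 7, 8, 9, 12, 13, 14, 15, 16}.

{0, 3, 4, 5, 7, 8, 9, 12, 13, 14, 15, 16}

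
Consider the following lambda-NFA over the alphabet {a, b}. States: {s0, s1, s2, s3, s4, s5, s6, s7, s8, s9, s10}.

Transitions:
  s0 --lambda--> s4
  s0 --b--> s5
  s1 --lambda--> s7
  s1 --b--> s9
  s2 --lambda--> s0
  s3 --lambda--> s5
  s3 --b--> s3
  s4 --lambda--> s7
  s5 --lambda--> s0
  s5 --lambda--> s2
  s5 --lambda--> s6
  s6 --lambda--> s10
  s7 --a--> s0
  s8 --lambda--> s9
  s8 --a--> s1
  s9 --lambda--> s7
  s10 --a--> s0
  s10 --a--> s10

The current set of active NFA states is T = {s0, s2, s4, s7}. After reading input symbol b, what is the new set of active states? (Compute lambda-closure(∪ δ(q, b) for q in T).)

{s0, s2, s4, s5, s6, s7, s10}

s0 on b → {s5}.
No b-transition from s2, s4, s7.
Union after reading b: {s5}.
Now take the lambda-closure:
From s5 via lambda: add s0, s2, s6.
From s0 via lambda: add s4.
From s6 via lambda: add s10.
From s4 via lambda: add s7.
No new states can be added; the closed set is {s0, s2, s4, s5, s6, s7, s10}.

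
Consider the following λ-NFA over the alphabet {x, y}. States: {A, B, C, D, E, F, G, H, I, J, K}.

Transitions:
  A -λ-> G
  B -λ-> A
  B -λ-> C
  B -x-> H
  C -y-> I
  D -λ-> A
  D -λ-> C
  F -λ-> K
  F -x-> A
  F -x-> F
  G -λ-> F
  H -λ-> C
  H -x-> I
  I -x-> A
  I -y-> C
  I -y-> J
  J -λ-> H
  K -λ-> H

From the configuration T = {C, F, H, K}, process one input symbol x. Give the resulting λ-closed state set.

F on x → {A, F}.
H on x → {I}.
No x-transition from C, K.
Union after reading x: {A, F, I}.
Now take the λ-closure:
From A via λ: add G.
From F via λ: add K.
From K via λ: add H.
From H via λ: add C.
No new states can be added; the closed set is {A, C, F, G, H, I, K}.

{A, C, F, G, H, I, K}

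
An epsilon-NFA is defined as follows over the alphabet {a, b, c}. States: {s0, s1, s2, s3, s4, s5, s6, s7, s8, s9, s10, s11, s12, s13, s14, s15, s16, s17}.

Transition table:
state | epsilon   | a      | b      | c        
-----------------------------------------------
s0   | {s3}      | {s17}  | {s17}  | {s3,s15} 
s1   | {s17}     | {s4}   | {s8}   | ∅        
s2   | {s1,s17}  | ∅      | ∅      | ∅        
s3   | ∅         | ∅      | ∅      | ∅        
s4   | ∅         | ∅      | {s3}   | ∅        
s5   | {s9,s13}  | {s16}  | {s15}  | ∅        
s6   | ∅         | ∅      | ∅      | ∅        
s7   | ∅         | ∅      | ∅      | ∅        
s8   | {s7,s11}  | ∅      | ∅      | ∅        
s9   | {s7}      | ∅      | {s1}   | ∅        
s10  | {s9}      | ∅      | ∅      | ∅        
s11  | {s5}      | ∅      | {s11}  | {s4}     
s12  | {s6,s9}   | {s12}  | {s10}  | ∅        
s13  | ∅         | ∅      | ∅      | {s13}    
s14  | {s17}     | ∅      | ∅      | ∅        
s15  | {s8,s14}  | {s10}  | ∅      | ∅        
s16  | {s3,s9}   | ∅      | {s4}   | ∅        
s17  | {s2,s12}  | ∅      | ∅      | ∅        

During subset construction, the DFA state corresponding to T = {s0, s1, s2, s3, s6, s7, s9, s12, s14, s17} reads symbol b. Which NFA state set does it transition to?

{s1, s2, s5, s6, s7, s8, s9, s10, s11, s12, s13, s17}

s0 on b → {s17}.
s1 on b → {s8}.
s9 on b → {s1}.
s12 on b → {s10}.
No b-transition from s2, s3, s6, s7, s14, s17.
Union after reading b: {s1, s8, s10, s17}.
Now take the epsilon-closure:
From s8 via epsilon: add s7, s11.
From s10 via epsilon: add s9.
From s17 via epsilon: add s2, s12.
From s11 via epsilon: add s5.
From s12 via epsilon: add s6.
From s5 via epsilon: add s13.
No new states can be added; the closed set is {s1, s2, s5, s6, s7, s8, s9, s10, s11, s12, s13, s17}.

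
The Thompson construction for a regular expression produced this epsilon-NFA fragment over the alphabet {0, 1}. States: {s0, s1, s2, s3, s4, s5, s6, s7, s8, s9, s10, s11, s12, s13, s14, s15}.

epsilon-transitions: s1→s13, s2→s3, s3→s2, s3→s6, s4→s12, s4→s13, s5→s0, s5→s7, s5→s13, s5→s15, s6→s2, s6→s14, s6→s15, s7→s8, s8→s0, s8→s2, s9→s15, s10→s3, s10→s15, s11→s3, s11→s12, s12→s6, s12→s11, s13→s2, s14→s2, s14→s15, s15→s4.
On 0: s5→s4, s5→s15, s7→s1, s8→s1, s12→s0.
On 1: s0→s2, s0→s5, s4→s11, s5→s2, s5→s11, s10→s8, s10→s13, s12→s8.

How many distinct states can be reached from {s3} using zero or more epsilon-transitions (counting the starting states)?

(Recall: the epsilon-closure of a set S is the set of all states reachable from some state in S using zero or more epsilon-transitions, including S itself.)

Start with {s3}.
From s3 via epsilon: add s2, s6.
From s6 via epsilon: add s14, s15.
From s15 via epsilon: add s4.
From s4 via epsilon: add s12, s13.
From s12 via epsilon: add s11.
epsilon-closure = {s2, s3, s4, s6, s11, s12, s13, s14, s15}, which has 9 states.

9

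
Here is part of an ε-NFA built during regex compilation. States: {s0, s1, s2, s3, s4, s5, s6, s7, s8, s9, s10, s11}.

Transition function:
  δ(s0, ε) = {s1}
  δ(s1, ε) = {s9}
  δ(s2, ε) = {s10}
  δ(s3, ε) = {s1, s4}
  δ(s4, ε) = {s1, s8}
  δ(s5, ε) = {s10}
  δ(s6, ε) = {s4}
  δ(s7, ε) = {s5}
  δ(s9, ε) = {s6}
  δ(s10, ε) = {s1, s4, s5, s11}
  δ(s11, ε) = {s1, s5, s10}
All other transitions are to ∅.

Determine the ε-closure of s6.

Start with {s6}.
From s6 via ε: add s4.
From s4 via ε: add s1, s8.
From s1 via ε: add s9.
No new states can be added; the closed set is {s1, s4, s6, s8, s9}.

{s1, s4, s6, s8, s9}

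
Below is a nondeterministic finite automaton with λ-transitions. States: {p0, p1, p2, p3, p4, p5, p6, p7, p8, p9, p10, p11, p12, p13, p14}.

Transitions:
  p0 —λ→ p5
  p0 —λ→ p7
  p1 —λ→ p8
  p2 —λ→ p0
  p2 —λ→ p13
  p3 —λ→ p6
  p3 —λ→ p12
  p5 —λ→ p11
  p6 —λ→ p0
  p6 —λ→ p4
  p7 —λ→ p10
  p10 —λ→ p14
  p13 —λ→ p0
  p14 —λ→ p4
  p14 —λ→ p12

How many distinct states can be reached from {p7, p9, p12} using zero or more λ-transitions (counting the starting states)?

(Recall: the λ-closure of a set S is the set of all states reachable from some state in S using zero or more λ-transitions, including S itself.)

Start with {p7, p9, p12}.
From p7 via λ: add p10.
From p10 via λ: add p14.
From p14 via λ: add p4.
λ-closure = {p4, p7, p9, p10, p12, p14}, which has 6 states.

6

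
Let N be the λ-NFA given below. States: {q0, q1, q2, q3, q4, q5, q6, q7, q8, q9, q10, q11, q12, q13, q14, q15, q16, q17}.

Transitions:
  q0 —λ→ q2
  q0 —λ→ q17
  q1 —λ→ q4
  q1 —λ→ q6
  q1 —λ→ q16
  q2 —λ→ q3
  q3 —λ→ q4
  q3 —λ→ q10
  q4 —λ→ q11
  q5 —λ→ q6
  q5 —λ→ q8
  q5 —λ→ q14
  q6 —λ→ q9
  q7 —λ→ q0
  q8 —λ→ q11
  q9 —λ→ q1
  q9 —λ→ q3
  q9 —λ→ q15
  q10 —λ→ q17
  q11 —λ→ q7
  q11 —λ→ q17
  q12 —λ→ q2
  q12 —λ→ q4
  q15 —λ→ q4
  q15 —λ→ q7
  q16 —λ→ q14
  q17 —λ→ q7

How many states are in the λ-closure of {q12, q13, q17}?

Start with {q12, q13, q17}.
From q12 via λ: add q2, q4.
From q17 via λ: add q7.
From q2 via λ: add q3.
From q4 via λ: add q11.
From q7 via λ: add q0.
From q3 via λ: add q10.
λ-closure = {q0, q2, q3, q4, q7, q10, q11, q12, q13, q17}, which has 10 states.

10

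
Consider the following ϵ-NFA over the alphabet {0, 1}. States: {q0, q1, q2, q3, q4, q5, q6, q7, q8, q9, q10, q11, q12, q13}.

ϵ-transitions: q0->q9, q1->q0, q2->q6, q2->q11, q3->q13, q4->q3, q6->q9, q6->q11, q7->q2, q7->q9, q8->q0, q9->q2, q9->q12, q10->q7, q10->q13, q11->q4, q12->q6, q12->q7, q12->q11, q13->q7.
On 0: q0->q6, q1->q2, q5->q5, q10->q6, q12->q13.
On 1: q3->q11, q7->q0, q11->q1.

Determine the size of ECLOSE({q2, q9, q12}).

Start with {q2, q9, q12}.
From q2 via ϵ: add q6, q11.
From q12 via ϵ: add q7.
From q11 via ϵ: add q4.
From q4 via ϵ: add q3.
From q3 via ϵ: add q13.
ϵ-closure = {q2, q3, q4, q6, q7, q9, q11, q12, q13}, which has 9 states.

9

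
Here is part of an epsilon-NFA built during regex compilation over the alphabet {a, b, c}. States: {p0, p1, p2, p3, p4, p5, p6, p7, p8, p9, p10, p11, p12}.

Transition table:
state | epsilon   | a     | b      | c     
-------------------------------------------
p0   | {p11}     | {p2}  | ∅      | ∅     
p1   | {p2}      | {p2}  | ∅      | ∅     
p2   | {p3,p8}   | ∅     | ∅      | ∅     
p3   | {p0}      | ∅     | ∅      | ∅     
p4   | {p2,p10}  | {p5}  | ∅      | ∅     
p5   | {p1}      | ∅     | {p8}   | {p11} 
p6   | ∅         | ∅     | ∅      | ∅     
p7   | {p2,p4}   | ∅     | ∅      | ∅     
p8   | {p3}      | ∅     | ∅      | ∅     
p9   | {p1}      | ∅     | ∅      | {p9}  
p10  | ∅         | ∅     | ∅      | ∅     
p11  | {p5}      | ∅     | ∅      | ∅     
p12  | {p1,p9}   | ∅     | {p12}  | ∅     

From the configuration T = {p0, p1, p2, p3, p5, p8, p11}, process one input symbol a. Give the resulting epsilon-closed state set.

{p0, p1, p2, p3, p5, p8, p11}

p0 on a → {p2}.
p1 on a → {p2}.
No a-transition from p2, p3, p5, p8, p11.
Union after reading a: {p2}.
Now take the epsilon-closure:
From p2 via epsilon: add p3, p8.
From p3 via epsilon: add p0.
From p0 via epsilon: add p11.
From p11 via epsilon: add p5.
From p5 via epsilon: add p1.
No new states can be added; the closed set is {p0, p1, p2, p3, p5, p8, p11}.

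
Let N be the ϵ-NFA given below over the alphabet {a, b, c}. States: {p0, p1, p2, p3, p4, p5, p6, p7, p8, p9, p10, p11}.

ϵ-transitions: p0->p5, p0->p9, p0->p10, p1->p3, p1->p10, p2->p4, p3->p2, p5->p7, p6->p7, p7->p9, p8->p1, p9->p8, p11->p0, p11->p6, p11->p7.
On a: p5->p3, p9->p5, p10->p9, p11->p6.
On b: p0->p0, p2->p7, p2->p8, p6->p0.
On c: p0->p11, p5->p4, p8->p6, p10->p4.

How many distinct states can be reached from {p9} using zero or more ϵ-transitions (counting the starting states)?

Start with {p9}.
From p9 via ϵ: add p8.
From p8 via ϵ: add p1.
From p1 via ϵ: add p3, p10.
From p3 via ϵ: add p2.
From p2 via ϵ: add p4.
ϵ-closure = {p1, p2, p3, p4, p8, p9, p10}, which has 7 states.

7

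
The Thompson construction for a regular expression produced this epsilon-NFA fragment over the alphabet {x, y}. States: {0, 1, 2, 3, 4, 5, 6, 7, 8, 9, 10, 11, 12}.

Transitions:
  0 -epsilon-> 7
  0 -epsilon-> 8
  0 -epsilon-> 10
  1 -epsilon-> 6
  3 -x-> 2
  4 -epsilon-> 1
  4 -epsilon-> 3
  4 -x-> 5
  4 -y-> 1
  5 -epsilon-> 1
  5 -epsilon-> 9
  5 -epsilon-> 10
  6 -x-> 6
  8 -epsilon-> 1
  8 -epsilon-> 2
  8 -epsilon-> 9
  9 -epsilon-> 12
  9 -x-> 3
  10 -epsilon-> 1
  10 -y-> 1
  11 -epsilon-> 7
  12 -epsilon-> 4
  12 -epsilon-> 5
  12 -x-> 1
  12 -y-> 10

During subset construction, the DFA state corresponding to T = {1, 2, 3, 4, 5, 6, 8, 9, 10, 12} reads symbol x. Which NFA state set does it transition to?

{1, 2, 3, 4, 5, 6, 9, 10, 12}

3 on x → {2}.
4 on x → {5}.
6 on x → {6}.
9 on x → {3}.
12 on x → {1}.
No x-transition from 1, 2, 5, 8, 10.
Union after reading x: {1, 2, 3, 5, 6}.
Now take the epsilon-closure:
From 5 via epsilon: add 9, 10.
From 9 via epsilon: add 12.
From 12 via epsilon: add 4.
No new states can be added; the closed set is {1, 2, 3, 4, 5, 6, 9, 10, 12}.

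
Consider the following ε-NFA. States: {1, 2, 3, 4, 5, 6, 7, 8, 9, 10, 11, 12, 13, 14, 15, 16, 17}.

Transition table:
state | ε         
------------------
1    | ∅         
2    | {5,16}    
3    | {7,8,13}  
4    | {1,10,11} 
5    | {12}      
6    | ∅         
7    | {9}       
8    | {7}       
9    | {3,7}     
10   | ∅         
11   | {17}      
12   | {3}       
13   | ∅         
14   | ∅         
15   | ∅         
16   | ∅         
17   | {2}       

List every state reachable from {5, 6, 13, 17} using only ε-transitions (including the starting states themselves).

Start with {5, 6, 13, 17}.
From 5 via ε: add 12.
From 17 via ε: add 2.
From 2 via ε: add 16.
From 12 via ε: add 3.
From 3 via ε: add 7, 8.
From 7 via ε: add 9.
No new states can be added; the closed set is {2, 3, 5, 6, 7, 8, 9, 12, 13, 16, 17}.

{2, 3, 5, 6, 7, 8, 9, 12, 13, 16, 17}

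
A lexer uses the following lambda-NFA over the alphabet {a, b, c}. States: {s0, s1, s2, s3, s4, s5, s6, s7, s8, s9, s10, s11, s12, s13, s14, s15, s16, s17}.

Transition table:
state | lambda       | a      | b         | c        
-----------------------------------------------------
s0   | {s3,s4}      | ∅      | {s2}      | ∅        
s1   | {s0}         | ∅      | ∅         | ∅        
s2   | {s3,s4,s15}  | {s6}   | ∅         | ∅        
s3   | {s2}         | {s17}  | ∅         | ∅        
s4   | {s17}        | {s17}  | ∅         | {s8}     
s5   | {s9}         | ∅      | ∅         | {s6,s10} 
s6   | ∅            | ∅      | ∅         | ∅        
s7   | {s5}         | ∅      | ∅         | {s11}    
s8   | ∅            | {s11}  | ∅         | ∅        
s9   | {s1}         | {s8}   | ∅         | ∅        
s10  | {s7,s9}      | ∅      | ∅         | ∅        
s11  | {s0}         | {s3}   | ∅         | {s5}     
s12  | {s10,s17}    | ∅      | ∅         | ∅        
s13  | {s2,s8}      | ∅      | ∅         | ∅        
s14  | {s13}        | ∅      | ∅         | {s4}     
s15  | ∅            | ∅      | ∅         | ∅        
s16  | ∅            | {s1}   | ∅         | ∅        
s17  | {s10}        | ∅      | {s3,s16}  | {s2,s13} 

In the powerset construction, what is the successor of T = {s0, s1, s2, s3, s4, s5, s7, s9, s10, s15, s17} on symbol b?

{s0, s1, s2, s3, s4, s5, s7, s9, s10, s15, s16, s17}

s0 on b → {s2}.
s17 on b → {s3, s16}.
No b-transition from s1, s2, s3, s4, s5, s7, s9, s10, s15.
Union after reading b: {s2, s3, s16}.
Now take the lambda-closure:
From s2 via lambda: add s4, s15.
From s4 via lambda: add s17.
From s17 via lambda: add s10.
From s10 via lambda: add s7, s9.
From s7 via lambda: add s5.
From s9 via lambda: add s1.
From s1 via lambda: add s0.
No new states can be added; the closed set is {s0, s1, s2, s3, s4, s5, s7, s9, s10, s15, s16, s17}.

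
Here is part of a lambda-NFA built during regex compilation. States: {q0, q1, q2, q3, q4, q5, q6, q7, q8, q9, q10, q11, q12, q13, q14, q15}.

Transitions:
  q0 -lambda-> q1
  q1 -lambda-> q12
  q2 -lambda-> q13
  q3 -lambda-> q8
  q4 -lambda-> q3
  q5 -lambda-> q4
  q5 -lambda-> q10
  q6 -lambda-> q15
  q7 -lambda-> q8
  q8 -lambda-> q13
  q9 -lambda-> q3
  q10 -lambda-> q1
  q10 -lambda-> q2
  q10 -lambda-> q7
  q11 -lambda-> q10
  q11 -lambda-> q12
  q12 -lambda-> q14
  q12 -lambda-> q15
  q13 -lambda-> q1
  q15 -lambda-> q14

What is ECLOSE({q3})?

Start with {q3}.
From q3 via lambda: add q8.
From q8 via lambda: add q13.
From q13 via lambda: add q1.
From q1 via lambda: add q12.
From q12 via lambda: add q14, q15.
No new states can be added; the closed set is {q1, q3, q8, q12, q13, q14, q15}.

{q1, q3, q8, q12, q13, q14, q15}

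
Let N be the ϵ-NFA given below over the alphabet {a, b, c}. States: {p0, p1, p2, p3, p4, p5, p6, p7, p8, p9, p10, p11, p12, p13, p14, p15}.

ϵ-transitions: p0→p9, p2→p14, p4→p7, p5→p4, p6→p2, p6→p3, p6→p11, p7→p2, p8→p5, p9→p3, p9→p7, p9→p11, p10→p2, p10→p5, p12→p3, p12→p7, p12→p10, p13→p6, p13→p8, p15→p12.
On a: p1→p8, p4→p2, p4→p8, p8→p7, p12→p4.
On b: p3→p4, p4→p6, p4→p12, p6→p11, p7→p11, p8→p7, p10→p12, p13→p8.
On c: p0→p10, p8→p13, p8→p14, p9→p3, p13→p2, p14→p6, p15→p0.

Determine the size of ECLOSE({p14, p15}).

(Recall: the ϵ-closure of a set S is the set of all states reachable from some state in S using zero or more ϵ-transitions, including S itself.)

Start with {p14, p15}.
From p15 via ϵ: add p12.
From p12 via ϵ: add p3, p7, p10.
From p7 via ϵ: add p2.
From p10 via ϵ: add p5.
From p5 via ϵ: add p4.
ϵ-closure = {p2, p3, p4, p5, p7, p10, p12, p14, p15}, which has 9 states.

9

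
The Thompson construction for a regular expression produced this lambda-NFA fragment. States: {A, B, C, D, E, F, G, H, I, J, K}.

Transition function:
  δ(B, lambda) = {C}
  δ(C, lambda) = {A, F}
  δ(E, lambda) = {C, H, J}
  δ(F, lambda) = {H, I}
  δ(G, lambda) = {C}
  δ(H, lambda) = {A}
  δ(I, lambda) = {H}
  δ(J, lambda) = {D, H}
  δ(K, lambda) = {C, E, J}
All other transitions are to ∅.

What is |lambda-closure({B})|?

Start with {B}.
From B via lambda: add C.
From C via lambda: add A, F.
From F via lambda: add H, I.
lambda-closure = {A, B, C, F, H, I}, which has 6 states.

6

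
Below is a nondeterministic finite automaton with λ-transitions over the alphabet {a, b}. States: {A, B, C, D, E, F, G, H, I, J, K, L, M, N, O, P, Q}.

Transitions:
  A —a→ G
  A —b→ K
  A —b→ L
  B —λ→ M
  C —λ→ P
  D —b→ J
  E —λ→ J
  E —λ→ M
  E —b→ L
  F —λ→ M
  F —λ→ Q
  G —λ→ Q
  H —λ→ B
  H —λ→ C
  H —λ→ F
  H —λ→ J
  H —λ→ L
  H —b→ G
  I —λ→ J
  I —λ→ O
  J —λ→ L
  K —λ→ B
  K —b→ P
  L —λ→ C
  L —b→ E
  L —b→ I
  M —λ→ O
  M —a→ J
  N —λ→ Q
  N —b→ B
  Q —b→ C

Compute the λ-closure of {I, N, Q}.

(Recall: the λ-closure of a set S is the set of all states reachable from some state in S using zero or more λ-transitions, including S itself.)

Start with {I, N, Q}.
From I via λ: add J, O.
From J via λ: add L.
From L via λ: add C.
From C via λ: add P.
No new states can be added; the closed set is {C, I, J, L, N, O, P, Q}.

{C, I, J, L, N, O, P, Q}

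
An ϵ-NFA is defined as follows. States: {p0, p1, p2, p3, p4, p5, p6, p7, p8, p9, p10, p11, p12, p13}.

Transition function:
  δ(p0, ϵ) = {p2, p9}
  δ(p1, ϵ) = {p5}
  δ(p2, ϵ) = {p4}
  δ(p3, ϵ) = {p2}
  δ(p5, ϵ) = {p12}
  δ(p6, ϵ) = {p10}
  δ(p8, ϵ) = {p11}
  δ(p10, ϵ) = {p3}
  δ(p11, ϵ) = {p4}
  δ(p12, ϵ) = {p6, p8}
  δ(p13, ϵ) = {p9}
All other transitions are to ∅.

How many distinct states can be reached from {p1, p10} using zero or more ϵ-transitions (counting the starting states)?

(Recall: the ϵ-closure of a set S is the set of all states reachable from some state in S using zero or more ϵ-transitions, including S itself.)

Start with {p1, p10}.
From p1 via ϵ: add p5.
From p10 via ϵ: add p3.
From p3 via ϵ: add p2.
From p5 via ϵ: add p12.
From p2 via ϵ: add p4.
From p12 via ϵ: add p6, p8.
From p8 via ϵ: add p11.
ϵ-closure = {p1, p2, p3, p4, p5, p6, p8, p10, p11, p12}, which has 10 states.

10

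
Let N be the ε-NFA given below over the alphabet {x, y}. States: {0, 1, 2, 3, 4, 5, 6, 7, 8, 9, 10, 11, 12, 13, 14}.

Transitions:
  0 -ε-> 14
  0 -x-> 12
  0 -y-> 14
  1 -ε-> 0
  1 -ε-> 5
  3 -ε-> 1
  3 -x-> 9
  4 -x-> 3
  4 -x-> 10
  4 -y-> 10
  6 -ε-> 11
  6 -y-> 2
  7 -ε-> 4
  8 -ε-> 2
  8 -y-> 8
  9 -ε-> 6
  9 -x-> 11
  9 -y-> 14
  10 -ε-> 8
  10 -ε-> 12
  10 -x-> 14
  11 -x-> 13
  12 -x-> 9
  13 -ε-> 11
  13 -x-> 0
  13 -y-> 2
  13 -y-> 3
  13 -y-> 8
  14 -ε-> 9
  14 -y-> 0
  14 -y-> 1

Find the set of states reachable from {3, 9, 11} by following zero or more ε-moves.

Start with {3, 9, 11}.
From 3 via ε: add 1.
From 9 via ε: add 6.
From 1 via ε: add 0, 5.
From 0 via ε: add 14.
No new states can be added; the closed set is {0, 1, 3, 5, 6, 9, 11, 14}.

{0, 1, 3, 5, 6, 9, 11, 14}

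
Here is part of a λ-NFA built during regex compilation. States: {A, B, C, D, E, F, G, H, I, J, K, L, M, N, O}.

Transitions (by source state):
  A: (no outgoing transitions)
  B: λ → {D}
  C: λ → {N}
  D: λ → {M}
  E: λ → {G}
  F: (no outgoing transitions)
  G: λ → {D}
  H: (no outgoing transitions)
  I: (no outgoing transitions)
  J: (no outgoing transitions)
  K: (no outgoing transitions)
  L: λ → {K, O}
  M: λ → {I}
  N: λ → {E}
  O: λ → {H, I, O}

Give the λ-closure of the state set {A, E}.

{A, D, E, G, I, M}

Start with {A, E}.
From E via λ: add G.
From G via λ: add D.
From D via λ: add M.
From M via λ: add I.
No new states can be added; the closed set is {A, D, E, G, I, M}.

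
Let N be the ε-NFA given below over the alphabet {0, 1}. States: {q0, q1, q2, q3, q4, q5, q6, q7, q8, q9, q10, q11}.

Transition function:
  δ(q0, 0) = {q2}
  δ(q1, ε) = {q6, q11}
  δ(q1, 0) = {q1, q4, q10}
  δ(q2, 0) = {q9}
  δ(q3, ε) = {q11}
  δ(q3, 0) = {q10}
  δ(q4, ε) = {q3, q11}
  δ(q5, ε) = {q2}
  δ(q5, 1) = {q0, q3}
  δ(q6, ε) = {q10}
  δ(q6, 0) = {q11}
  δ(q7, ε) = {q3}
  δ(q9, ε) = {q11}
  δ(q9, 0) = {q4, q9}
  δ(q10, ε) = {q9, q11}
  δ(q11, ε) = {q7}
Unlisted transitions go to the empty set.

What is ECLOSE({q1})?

Start with {q1}.
From q1 via ε: add q6, q11.
From q6 via ε: add q10.
From q11 via ε: add q7.
From q7 via ε: add q3.
From q10 via ε: add q9.
No new states can be added; the closed set is {q1, q3, q6, q7, q9, q10, q11}.

{q1, q3, q6, q7, q9, q10, q11}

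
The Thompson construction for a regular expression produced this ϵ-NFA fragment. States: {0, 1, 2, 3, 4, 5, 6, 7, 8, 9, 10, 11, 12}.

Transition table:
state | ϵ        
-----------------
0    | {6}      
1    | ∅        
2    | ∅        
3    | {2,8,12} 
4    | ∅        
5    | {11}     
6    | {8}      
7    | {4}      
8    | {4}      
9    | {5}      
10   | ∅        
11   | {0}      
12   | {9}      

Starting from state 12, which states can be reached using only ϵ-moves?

Start with {12}.
From 12 via ϵ: add 9.
From 9 via ϵ: add 5.
From 5 via ϵ: add 11.
From 11 via ϵ: add 0.
From 0 via ϵ: add 6.
From 6 via ϵ: add 8.
From 8 via ϵ: add 4.
No new states can be added; the closed set is {0, 4, 5, 6, 8, 9, 11, 12}.

{0, 4, 5, 6, 8, 9, 11, 12}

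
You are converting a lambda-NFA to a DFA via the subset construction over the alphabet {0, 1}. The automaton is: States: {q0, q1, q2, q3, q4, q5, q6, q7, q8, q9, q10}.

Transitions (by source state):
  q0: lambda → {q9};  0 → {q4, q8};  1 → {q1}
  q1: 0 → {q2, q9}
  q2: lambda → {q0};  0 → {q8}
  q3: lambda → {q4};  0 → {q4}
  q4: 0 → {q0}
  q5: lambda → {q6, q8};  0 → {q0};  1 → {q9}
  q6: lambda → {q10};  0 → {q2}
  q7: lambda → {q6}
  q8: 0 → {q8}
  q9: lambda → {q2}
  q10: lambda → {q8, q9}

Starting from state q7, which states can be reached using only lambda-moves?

{q0, q2, q6, q7, q8, q9, q10}

Start with {q7}.
From q7 via lambda: add q6.
From q6 via lambda: add q10.
From q10 via lambda: add q8, q9.
From q9 via lambda: add q2.
From q2 via lambda: add q0.
No new states can be added; the closed set is {q0, q2, q6, q7, q8, q9, q10}.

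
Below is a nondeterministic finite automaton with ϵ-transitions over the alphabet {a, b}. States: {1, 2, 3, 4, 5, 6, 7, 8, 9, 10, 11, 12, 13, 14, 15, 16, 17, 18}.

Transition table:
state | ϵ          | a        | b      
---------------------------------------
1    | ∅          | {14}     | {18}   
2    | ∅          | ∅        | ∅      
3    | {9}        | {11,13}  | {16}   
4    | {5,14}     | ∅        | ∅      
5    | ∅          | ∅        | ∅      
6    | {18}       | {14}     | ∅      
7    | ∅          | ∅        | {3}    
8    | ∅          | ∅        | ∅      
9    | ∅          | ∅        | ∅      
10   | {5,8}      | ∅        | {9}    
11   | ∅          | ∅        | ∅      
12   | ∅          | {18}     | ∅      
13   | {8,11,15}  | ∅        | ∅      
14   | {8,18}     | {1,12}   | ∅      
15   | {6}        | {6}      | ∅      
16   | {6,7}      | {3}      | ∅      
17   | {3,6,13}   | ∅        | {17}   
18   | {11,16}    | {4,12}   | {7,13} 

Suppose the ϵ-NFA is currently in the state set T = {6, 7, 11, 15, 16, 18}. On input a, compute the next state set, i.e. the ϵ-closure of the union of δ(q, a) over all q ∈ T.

{3, 4, 5, 6, 7, 8, 9, 11, 12, 14, 16, 18}

6 on a → {14}.
15 on a → {6}.
16 on a → {3}.
18 on a → {4, 12}.
No a-transition from 7, 11.
Union after reading a: {3, 4, 6, 12, 14}.
Now take the ϵ-closure:
From 3 via ϵ: add 9.
From 4 via ϵ: add 5.
From 6 via ϵ: add 18.
From 14 via ϵ: add 8.
From 18 via ϵ: add 11, 16.
From 16 via ϵ: add 7.
No new states can be added; the closed set is {3, 4, 5, 6, 7, 8, 9, 11, 12, 14, 16, 18}.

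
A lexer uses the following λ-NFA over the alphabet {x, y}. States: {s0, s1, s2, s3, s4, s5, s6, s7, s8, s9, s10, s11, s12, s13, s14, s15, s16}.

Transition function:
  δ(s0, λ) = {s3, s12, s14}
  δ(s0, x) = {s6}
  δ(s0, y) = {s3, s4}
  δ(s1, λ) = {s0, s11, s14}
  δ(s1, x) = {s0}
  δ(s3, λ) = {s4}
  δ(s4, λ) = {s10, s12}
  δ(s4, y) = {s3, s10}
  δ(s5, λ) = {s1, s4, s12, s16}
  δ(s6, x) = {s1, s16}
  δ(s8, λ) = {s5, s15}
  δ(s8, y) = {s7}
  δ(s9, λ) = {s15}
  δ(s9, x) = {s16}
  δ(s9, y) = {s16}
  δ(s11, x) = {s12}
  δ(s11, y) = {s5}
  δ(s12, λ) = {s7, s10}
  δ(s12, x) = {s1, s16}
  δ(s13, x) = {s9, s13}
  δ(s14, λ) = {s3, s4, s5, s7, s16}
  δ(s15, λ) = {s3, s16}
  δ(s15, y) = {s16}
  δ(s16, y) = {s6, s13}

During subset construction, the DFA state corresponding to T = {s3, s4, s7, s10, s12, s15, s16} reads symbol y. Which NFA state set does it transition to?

s4 on y → {s3, s10}.
s15 on y → {s16}.
s16 on y → {s6, s13}.
No y-transition from s3, s7, s10, s12.
Union after reading y: {s3, s6, s10, s13, s16}.
Now take the λ-closure:
From s3 via λ: add s4.
From s4 via λ: add s12.
From s12 via λ: add s7.
No new states can be added; the closed set is {s3, s4, s6, s7, s10, s12, s13, s16}.

{s3, s4, s6, s7, s10, s12, s13, s16}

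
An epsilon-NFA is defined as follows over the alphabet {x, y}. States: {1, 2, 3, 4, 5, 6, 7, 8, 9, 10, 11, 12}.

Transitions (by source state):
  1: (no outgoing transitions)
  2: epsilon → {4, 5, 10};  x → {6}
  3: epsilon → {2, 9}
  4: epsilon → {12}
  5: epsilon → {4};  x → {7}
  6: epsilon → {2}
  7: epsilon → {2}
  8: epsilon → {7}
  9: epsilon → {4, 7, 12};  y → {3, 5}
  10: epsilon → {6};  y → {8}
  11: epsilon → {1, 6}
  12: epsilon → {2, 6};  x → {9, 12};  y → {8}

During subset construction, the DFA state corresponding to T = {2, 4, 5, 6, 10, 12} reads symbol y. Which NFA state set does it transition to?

{2, 4, 5, 6, 7, 8, 10, 12}

10 on y → {8}.
12 on y → {8}.
No y-transition from 2, 4, 5, 6.
Union after reading y: {8}.
Now take the epsilon-closure:
From 8 via epsilon: add 7.
From 7 via epsilon: add 2.
From 2 via epsilon: add 4, 5, 10.
From 4 via epsilon: add 12.
From 10 via epsilon: add 6.
No new states can be added; the closed set is {2, 4, 5, 6, 7, 8, 10, 12}.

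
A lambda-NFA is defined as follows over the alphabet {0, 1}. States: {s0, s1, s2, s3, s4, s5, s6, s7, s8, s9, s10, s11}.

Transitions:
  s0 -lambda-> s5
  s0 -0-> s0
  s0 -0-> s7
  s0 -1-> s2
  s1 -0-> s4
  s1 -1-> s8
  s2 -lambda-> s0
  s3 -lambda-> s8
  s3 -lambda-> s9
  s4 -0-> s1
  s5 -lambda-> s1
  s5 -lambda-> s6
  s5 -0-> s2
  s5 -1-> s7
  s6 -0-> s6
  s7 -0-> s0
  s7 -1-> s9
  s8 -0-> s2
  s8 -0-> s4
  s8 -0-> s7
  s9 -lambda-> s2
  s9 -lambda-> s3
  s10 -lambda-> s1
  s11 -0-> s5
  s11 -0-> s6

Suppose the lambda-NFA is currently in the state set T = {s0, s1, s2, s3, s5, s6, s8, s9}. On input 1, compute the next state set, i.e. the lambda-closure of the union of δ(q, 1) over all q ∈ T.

{s0, s1, s2, s5, s6, s7, s8}

s0 on 1 → {s2}.
s1 on 1 → {s8}.
s5 on 1 → {s7}.
No 1-transition from s2, s3, s6, s8, s9.
Union after reading 1: {s2, s7, s8}.
Now take the lambda-closure:
From s2 via lambda: add s0.
From s0 via lambda: add s5.
From s5 via lambda: add s1, s6.
No new states can be added; the closed set is {s0, s1, s2, s5, s6, s7, s8}.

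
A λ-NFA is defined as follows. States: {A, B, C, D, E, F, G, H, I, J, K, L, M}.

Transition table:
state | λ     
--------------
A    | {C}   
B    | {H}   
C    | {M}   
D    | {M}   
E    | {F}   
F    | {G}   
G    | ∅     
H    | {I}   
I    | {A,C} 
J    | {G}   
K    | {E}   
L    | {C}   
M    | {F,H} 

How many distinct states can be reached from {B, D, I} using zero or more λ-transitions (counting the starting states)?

9

Start with {B, D, I}.
From B via λ: add H.
From D via λ: add M.
From I via λ: add A, C.
From M via λ: add F.
From F via λ: add G.
λ-closure = {A, B, C, D, F, G, H, I, M}, which has 9 states.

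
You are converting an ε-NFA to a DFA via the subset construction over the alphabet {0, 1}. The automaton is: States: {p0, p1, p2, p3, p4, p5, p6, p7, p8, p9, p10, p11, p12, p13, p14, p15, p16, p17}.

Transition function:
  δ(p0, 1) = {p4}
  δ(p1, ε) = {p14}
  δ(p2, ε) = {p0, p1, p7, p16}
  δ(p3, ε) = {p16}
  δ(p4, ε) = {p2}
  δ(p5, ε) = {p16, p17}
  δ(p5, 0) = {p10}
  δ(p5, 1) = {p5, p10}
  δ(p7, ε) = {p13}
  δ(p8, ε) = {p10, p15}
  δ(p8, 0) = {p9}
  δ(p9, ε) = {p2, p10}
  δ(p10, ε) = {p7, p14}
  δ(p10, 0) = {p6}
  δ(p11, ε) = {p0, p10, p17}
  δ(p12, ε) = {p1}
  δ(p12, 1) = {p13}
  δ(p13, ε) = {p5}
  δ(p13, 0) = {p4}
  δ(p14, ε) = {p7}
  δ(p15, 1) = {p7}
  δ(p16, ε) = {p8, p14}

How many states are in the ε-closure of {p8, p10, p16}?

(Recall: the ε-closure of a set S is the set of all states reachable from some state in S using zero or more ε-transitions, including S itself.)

Start with {p8, p10, p16}.
From p8 via ε: add p15.
From p10 via ε: add p7, p14.
From p7 via ε: add p13.
From p13 via ε: add p5.
From p5 via ε: add p17.
ε-closure = {p5, p7, p8, p10, p13, p14, p15, p16, p17}, which has 9 states.

9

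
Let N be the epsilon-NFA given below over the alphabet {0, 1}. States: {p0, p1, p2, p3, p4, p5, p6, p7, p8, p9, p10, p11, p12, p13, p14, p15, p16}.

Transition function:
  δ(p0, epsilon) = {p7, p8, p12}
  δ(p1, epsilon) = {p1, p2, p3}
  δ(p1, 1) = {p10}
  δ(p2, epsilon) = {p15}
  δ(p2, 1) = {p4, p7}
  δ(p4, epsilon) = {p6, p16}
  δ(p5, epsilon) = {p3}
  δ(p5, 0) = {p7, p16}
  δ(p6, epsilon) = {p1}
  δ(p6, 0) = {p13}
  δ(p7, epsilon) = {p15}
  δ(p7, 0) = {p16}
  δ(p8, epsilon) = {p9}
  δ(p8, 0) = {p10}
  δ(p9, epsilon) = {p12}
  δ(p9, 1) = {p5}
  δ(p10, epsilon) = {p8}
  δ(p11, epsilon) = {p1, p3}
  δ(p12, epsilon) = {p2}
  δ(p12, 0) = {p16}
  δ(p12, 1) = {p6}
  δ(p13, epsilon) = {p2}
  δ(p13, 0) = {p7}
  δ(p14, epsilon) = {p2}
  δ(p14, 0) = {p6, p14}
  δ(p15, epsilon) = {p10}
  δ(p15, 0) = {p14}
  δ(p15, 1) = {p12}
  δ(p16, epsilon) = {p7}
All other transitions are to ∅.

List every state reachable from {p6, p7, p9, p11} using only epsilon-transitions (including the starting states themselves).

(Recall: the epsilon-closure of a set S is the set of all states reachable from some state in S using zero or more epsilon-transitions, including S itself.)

Start with {p6, p7, p9, p11}.
From p6 via epsilon: add p1.
From p7 via epsilon: add p15.
From p9 via epsilon: add p12.
From p11 via epsilon: add p3.
From p1 via epsilon: add p2.
From p15 via epsilon: add p10.
From p10 via epsilon: add p8.
No new states can be added; the closed set is {p1, p2, p3, p6, p7, p8, p9, p10, p11, p12, p15}.

{p1, p2, p3, p6, p7, p8, p9, p10, p11, p12, p15}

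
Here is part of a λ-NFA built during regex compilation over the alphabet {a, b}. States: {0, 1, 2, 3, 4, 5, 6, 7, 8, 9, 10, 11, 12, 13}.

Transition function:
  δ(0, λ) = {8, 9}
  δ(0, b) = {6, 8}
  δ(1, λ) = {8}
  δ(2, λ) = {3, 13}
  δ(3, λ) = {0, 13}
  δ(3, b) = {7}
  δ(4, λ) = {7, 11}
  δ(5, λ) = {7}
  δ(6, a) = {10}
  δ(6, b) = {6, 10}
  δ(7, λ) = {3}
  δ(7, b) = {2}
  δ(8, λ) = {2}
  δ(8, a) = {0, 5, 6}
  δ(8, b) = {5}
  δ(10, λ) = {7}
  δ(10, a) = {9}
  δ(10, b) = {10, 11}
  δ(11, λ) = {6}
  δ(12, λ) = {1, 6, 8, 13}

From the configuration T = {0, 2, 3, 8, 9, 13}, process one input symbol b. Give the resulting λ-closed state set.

0 on b → {6, 8}.
3 on b → {7}.
8 on b → {5}.
No b-transition from 2, 9, 13.
Union after reading b: {5, 6, 7, 8}.
Now take the λ-closure:
From 7 via λ: add 3.
From 8 via λ: add 2.
From 2 via λ: add 13.
From 3 via λ: add 0.
From 0 via λ: add 9.
No new states can be added; the closed set is {0, 2, 3, 5, 6, 7, 8, 9, 13}.

{0, 2, 3, 5, 6, 7, 8, 9, 13}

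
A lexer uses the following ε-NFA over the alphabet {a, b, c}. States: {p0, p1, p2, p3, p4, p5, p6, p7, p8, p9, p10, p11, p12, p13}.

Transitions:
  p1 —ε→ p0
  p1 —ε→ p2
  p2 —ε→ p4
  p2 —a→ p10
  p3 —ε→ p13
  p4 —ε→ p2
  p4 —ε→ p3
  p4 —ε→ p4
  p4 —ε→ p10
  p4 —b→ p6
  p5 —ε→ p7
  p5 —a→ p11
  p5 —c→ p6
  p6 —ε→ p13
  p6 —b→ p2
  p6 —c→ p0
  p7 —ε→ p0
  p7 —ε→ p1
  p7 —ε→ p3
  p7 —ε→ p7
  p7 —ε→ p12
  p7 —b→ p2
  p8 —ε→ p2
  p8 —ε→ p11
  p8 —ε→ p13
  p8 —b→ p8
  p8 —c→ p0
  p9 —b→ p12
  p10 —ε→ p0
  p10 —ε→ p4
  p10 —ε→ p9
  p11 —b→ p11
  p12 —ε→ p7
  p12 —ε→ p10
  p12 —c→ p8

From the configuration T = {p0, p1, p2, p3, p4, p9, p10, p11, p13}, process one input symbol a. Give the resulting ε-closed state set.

{p0, p2, p3, p4, p9, p10, p13}

p2 on a → {p10}.
No a-transition from p0, p1, p3, p4, p9, p10, p11, p13.
Union after reading a: {p10}.
Now take the ε-closure:
From p10 via ε: add p0, p4, p9.
From p4 via ε: add p2, p3.
From p3 via ε: add p13.
No new states can be added; the closed set is {p0, p2, p3, p4, p9, p10, p13}.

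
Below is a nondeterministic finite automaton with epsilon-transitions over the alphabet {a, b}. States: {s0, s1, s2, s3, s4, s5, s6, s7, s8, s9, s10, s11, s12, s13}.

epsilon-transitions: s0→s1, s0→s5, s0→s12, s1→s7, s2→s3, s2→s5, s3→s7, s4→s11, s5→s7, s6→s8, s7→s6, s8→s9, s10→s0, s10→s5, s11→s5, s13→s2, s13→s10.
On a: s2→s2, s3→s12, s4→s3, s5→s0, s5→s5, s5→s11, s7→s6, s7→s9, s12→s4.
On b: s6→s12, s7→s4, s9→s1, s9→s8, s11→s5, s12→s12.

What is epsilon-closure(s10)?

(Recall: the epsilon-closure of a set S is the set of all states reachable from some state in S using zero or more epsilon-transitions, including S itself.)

Start with {s10}.
From s10 via epsilon: add s0, s5.
From s0 via epsilon: add s1, s12.
From s5 via epsilon: add s7.
From s7 via epsilon: add s6.
From s6 via epsilon: add s8.
From s8 via epsilon: add s9.
No new states can be added; the closed set is {s0, s1, s5, s6, s7, s8, s9, s10, s12}.

{s0, s1, s5, s6, s7, s8, s9, s10, s12}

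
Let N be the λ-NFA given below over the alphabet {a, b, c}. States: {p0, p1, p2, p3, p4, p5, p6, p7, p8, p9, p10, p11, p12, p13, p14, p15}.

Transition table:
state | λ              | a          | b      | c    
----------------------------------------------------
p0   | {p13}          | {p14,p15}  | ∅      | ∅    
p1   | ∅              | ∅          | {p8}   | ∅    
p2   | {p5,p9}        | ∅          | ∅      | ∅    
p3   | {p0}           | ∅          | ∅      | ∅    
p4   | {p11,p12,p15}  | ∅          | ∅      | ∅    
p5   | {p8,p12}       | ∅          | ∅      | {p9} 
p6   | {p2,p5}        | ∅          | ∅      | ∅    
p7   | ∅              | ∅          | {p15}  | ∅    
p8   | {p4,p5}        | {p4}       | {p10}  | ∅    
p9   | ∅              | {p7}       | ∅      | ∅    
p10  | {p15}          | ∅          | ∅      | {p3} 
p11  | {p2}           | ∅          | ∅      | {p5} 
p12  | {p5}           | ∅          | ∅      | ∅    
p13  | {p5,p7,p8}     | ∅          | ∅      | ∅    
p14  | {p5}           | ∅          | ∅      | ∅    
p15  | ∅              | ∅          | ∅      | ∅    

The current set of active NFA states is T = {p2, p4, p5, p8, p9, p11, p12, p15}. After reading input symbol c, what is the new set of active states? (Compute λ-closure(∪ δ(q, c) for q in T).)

p5 on c → {p9}.
p11 on c → {p5}.
No c-transition from p2, p4, p8, p9, p12, p15.
Union after reading c: {p5, p9}.
Now take the λ-closure:
From p5 via λ: add p8, p12.
From p8 via λ: add p4.
From p4 via λ: add p11, p15.
From p11 via λ: add p2.
No new states can be added; the closed set is {p2, p4, p5, p8, p9, p11, p12, p15}.

{p2, p4, p5, p8, p9, p11, p12, p15}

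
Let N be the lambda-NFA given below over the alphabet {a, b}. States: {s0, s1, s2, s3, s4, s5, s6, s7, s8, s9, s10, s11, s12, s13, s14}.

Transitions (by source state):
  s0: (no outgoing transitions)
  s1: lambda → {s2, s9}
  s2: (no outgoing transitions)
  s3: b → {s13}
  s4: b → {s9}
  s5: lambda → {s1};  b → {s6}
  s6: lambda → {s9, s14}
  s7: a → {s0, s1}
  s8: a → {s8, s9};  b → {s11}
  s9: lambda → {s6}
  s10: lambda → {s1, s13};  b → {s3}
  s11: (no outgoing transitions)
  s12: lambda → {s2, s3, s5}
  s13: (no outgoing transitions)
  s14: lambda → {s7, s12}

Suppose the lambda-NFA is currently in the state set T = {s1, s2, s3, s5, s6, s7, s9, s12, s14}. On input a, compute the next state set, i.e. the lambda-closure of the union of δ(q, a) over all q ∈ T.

s7 on a → {s0, s1}.
No a-transition from s1, s2, s3, s5, s6, s9, s12, s14.
Union after reading a: {s0, s1}.
Now take the lambda-closure:
From s1 via lambda: add s2, s9.
From s9 via lambda: add s6.
From s6 via lambda: add s14.
From s14 via lambda: add s7, s12.
From s12 via lambda: add s3, s5.
No new states can be added; the closed set is {s0, s1, s2, s3, s5, s6, s7, s9, s12, s14}.

{s0, s1, s2, s3, s5, s6, s7, s9, s12, s14}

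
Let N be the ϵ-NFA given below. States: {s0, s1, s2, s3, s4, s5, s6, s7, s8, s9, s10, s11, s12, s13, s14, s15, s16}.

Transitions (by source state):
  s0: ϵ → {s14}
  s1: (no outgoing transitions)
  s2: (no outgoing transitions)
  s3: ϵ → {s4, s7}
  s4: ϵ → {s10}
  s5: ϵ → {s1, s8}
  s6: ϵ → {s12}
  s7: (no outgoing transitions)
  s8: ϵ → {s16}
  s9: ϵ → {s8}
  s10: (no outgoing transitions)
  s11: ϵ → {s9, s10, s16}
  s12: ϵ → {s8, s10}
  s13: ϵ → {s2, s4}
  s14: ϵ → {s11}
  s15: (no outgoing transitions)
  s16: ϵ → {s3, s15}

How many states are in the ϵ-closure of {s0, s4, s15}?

11

Start with {s0, s4, s15}.
From s0 via ϵ: add s14.
From s4 via ϵ: add s10.
From s14 via ϵ: add s11.
From s11 via ϵ: add s9, s16.
From s9 via ϵ: add s8.
From s16 via ϵ: add s3.
From s3 via ϵ: add s7.
ϵ-closure = {s0, s3, s4, s7, s8, s9, s10, s11, s14, s15, s16}, which has 11 states.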